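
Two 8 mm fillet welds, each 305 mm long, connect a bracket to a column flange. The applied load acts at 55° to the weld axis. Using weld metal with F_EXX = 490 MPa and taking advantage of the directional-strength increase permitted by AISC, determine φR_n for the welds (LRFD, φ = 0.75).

φR_n ≈ 1040 kN

t_e = 0.707 × 8 = 5.656 mm; A_we = 5.656 × 610 = 3450 mm².
Directional factor: 1.0 + 0.5 sin^1.5(55°) = 1.371.
F_nw = 0.6 × 490 × 1.371 = 403 MPa.
φR_n = 0.75 × 403 × 3450 × 10⁻³ = 1043 kN.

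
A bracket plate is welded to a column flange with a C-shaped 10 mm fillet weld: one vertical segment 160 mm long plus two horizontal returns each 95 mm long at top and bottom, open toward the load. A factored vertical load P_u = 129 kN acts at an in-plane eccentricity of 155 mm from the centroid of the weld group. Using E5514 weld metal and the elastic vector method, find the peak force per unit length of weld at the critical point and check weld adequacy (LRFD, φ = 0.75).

f_max ≈ 1380 N/mm; adequate

E55XX → F_EXX = 550 MPa.
Total weld length L_w = 350 mm. Treat welds as unit-width lines.
Centroid: x̄ = 2×95×47.5 / 350 = 25.79 mm from the vertical weld.
Polar moment about centroid: J = I_x + I_y = [160³/12 + 2×95×80²] + [160×25.79² + 2(95³/12 + 95×21.71²)] = 1896000 mm³.
Direct shear f_v = P/L_w = 129×10³ / 350 = 368.6 N/mm (vertical).
Torsion M = P·e = 129×10³ × 155 = 19995000 N·mm.
Critical point at (x, y) = (69.21, 80) from centroid. f_tx = M·y/J = 843.6 N/mm; f_ty = M·x/J = 729.8 N/mm.
Resultant f_max = √[f_tx² + (f_v + f_ty)²] = √[843.6² + (368.6 + 729.8)²] = 1385 N/mm.
Capacity per unit length: φr_n = 0.75 × 0.6 × 550 × (0.707 × 10) = 1750 N/mm.
1385 ≤ 1750 → adequate.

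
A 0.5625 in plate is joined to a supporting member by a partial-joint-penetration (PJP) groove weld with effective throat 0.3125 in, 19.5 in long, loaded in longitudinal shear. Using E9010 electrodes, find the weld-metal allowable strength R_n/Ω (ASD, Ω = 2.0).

E90XX → F_EXX = 90 ksi.
Effective throat (given) t_e = 0.3125 in.
A_we = 0.3125 × 19.5 = 6.094 in².
F_nw = 0.6 F_EXX = 54 ksi.
R_n/Ω = (54 × 6.094) / 2.0 = 164.5 kip.

R_n/Ω ≈ 165 kip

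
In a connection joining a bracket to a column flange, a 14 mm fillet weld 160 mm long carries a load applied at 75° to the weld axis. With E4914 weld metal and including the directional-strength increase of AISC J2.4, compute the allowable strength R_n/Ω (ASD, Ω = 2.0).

E49XX → F_EXX = 490 MPa.
t_e = 0.707 × 14 = 9.898 mm; A_we = 9.898 × 160 = 1584 mm².
Directional factor: 1.0 + 0.5 sin^1.5(75°) = 1.475.
F_nw = 0.6 × 490 × 1.475 = 433.6 MPa.
R_n/Ω = (433.6 × 1584) / 2.0 × 10⁻³ = 343.3 kN.

R_n/Ω ≈ 343 kN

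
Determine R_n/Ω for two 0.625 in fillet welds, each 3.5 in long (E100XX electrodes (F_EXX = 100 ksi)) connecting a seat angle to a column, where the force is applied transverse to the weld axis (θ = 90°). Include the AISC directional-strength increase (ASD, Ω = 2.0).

t_e = 0.707 × 0.625 = 0.4419 in; A_we = 0.4419 × 7 = 3.093 in².
Directional factor: 1.0 + 0.5 sin^1.5(90°) = 1.5.
F_nw = 0.6 × 100 × 1.5 = 90 ksi.
R_n/Ω = (90 × 3.093) / 2.0 = 139.2 kip.

R_n/Ω ≈ 139 kip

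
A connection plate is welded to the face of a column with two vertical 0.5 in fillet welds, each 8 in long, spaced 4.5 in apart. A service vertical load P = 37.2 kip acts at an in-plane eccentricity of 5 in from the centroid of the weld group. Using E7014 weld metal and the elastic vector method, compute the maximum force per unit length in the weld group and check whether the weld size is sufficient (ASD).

E70XX → F_EXX = 70 ksi.
Total weld length L_w = 16 in. Treat welds as unit-width lines.
Polar moment about centroid: J = 2[d³/12 + d(b/2)²] = 2[8³/12 + 8×2.25²] = 166.3 in³.
Direct shear f_v = P/L_w = 37.2 / 16 = 2.325 kip/in (vertical).
Torsion M = P·e = 37.2 × 5 = 186 kip·in.
Critical point at (x, y) = (2.25, 4) from centroid. f_tx = M·y/J = 4.473 kip/in; f_ty = M·x/J = 2.516 kip/in.
Resultant f_max = √[f_tx² + (f_v + f_ty)²] = √[4.473² + (2.325 + 2.516)²] = 6.591 kip/in.
Capacity per unit length: r_n/Ω = (1/2.0) × 0.6 × 70 × (0.707 × 0.5) = 7.423 kip/in.
6.591 ≤ 7.423 → adequate.

f_max ≈ 6.59 kip/in; adequate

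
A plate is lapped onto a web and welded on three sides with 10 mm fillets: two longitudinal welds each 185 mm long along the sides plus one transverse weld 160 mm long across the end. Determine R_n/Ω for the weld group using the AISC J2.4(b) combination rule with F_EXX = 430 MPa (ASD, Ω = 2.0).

t_e = 0.707 × 10 = 7.07 mm.
R_nwl = 0.6 × 430 × 7.07 × 370 × 10⁻³ = 674.9 kN (longitudinal, 2 welds).
R_nwt = 0.6 × 430 × 7.07 × 160 × 10⁻³ = 291.8 kN (transverse, base value).
(i) R_nwl + R_nwt = 966.8 kN; (ii) 0.85 R_nwl + 1.5 R_nwt = 1011 kN.
R_n = max = 1011 kN [governs: (ii)]; R_n/Ω = 505.7 kN.

R_n/Ω ≈ 506 kN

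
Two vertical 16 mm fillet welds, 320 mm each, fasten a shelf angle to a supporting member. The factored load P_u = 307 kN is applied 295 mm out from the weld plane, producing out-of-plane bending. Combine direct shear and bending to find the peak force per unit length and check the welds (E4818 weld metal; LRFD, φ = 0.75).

E48XX → F_EXX = 480 MPa.
L_w = 2 × 320 = 640 mm; section modulus (unit throat) S = 2 × L²/6 = 34130 mm².
Direct shear f_v = P/L_w = 307×10³/640 = 479.7 N/mm.
Moment M = P × e = 307×10³ × 295 = 90565000 N·mm; bending f_b = M/S = 2653 N/mm.
f_max = √(f_v² + f_b²) = √(479.7² + 2653²) = 2696 N/mm.
φr_n = 0.75 × 0.6 × 480 × (0.707 × 16) = 2443 N/mm → NOT adequate.

f_max ≈ 2700 N/mm; NOT adequate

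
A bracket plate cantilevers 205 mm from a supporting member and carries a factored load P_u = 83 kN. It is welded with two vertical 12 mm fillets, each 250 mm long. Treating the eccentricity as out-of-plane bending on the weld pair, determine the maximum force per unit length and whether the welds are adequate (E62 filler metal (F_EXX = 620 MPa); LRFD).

f_max ≈ 833 N/mm; adequate

L_w = 2 × 250 = 500 mm; section modulus (unit throat) S = 2 × L²/6 = 20830 mm².
Direct shear f_v = P/L_w = 83×10³/500 = 166 N/mm.
Moment M = P × e = 83×10³ × 205 = 17015000 N·mm; bending f_b = M/S = 816.7 N/mm.
f_max = √(f_v² + f_b²) = √(166² + 816.7²) = 833.4 N/mm.
φr_n = 0.75 × 0.6 × 620 × (0.707 × 12) = 2367 N/mm → adequate.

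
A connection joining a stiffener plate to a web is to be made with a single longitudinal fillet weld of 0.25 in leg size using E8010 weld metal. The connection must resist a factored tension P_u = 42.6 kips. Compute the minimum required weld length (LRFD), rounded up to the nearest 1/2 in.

E80XX → F_EXX = 80 ksi.
Throat t_e = 0.707 × 0.25 = 0.1767 in.
φr_n = 0.75 × 0.6 × 80 × 0.1767 = 6.363 kips/in.
L_req = P_u / φr_n = 42.6 / 6.363 = 6.695 in total.
Round up → use L = 7 in.

L = 7 in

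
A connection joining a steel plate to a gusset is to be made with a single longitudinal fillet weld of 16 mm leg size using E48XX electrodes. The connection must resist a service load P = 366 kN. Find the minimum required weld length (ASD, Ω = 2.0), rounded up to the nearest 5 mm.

L = 225 mm

E48XX → F_EXX = 480 MPa.
Throat t_e = 0.707 × 16 = 11.31 mm.
r_n/Ω = (0.6 × 480 × 11.31) / 2.0 = 1629 N/mm = 1.629 kN/mm.
L_req = P / (r_n/Ω) = 366 / 1.629 = 224.7 mm total.
Round up → use L = 225 mm.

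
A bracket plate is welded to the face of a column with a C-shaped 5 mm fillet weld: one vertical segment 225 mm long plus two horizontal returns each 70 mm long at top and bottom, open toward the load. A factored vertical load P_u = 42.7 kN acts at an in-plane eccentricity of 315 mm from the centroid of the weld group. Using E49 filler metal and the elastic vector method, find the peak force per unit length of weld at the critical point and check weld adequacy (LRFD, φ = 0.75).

E49XX → F_EXX = 490 MPa.
Total weld length L_w = 365 mm. Treat welds as unit-width lines.
Centroid: x̄ = 2×70×35 / 365 = 13.42 mm from the vertical weld.
Polar moment about centroid: J = I_x + I_y = [225³/12 + 2×70×112.5²] + [225×13.42² + 2(70³/12 + 70×21.58²)] = 2884000 mm³.
Direct shear f_v = P/L_w = 42.7×10³ / 365 = 117 N/mm (vertical).
Torsion M = P·e = 42.7×10³ × 315 = 13450000 N·mm.
Critical point at (x, y) = (56.58, 112.5) from centroid. f_tx = M·y/J = 524.7 N/mm; f_ty = M·x/J = 263.9 N/mm.
Resultant f_max = √[f_tx² + (f_v + f_ty)²] = √[524.7² + (117 + 263.9)²] = 648.3 N/mm.
Capacity per unit length: φr_n = 0.75 × 0.6 × 490 × (0.707 × 5) = 779.5 N/mm.
648.3 ≤ 779.5 → adequate.

f_max ≈ 648 N/mm; adequate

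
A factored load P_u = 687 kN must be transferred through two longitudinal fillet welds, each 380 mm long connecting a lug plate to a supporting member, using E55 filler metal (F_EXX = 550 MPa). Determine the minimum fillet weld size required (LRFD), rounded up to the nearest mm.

w = 6 mm

Total weld length L = 760 mm.
Required throat t_e = P_u / (φ × 0.6 F_EXX × L) = 687 / (0.75 × 0.6 × 550 × 760 × 10⁻³) = 3.652 mm.
Required leg w = t_e / 0.707 = 5.166 mm → use 6 mm.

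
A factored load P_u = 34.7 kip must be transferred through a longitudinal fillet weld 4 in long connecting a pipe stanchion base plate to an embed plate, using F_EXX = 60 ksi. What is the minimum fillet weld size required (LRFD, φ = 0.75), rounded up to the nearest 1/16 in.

Total weld length L = 4 in.
Required throat t_e = P_u / (φ × 0.6 F_EXX × L) = 34.7 / (0.75 × 0.6 × 60 × 4) = 0.3213 in.
Required leg w = t_e / 0.707 = 0.4545 in → use 1/2 in.

w = 1/2 in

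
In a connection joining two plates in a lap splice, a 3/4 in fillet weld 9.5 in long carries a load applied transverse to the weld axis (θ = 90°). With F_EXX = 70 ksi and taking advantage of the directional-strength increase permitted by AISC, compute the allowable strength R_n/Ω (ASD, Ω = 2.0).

R_n/Ω ≈ 159 kip

t_e = 0.707 × 0.75 = 0.5302 in; A_we = 0.5302 × 9.5 = 5.037 in².
Directional factor: 1.0 + 0.5 sin^1.5(90°) = 1.5.
F_nw = 0.6 × 70 × 1.5 = 63 ksi.
R_n/Ω = (63 × 5.037) / 2.0 = 158.7 kip.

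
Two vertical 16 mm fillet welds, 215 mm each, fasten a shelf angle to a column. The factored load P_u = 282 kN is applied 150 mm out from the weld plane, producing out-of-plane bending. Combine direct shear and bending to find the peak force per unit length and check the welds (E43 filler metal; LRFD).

E43XX → F_EXX = 430 MPa.
L_w = 2 × 215 = 430 mm; section modulus (unit throat) S = 2 × L²/6 = 15410 mm².
Direct shear f_v = P/L_w = 282×10³/430 = 655.8 N/mm.
Moment M = P × e = 282×10³ × 150 = 42300000 N·mm; bending f_b = M/S = 2745 N/mm.
f_max = √(f_v² + f_b²) = √(655.8² + 2745²) = 2823 N/mm.
φr_n = 0.75 × 0.6 × 430 × (0.707 × 16) = 2189 N/mm → NOT adequate.

f_max ≈ 2820 N/mm; NOT adequate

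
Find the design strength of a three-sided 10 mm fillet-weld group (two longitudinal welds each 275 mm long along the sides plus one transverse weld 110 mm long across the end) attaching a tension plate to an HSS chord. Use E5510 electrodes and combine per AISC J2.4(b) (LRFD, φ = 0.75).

E55XX → F_EXX = 550 MPa.
t_e = 0.707 × 10 = 7.07 mm.
R_nwl = 0.6 × 550 × 7.07 × 550 × 10⁻³ = 1283 kN (longitudinal, 2 welds).
R_nwt = 0.6 × 550 × 7.07 × 110 × 10⁻³ = 256.6 kN (transverse, base value).
(i) R_nwl + R_nwt = 1540 kN; (ii) 0.85 R_nwl + 1.5 R_nwt = 1476 kN.
R_n = max = 1540 kN [governs: (i)]; φR_n = 1155 kN.

φR_n ≈ 1150 kN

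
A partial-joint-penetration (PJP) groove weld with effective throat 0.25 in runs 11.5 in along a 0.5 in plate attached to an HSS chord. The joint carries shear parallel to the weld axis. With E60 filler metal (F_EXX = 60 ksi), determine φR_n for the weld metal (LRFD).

φR_n ≈ 77.6 kips

Effective throat (given) t_e = 0.25 in.
A_we = 0.25 × 11.5 = 2.875 in².
F_nw = 0.6 F_EXX = 36 ksi.
φR_n = 0.75 × 36 × 2.875 = 77.62 kips.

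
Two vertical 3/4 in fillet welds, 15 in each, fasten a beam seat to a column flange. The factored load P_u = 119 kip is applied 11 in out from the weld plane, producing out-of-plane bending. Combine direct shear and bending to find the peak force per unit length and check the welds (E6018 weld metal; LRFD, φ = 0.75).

E60XX → F_EXX = 60 ksi.
L_w = 2 × 15 = 30 in; section modulus (unit throat) S = 2 × L²/6 = 75 in².
Direct shear f_v = P/L_w = 119/30 = 3.967 kip/in.
Moment M = P × e = 119 × 11 = 1309 kip·in; bending f_b = M/S = 17.45 kip/in.
f_max = √(f_v² + f_b²) = √(3.967² + 17.45²) = 17.9 kip/in.
φr_n = 0.75 × 0.6 × 60 × (0.707 × 0.75) = 14.32 kip/in → NOT adequate.

f_max ≈ 17.9 kip/in; NOT adequate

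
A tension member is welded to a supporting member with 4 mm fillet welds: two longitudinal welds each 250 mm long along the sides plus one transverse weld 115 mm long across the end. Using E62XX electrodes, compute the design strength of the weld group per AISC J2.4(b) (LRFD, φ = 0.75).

E62XX → F_EXX = 620 MPa.
t_e = 0.707 × 4 = 2.828 mm.
R_nwl = 0.6 × 620 × 2.828 × 500 × 10⁻³ = 526 kN (longitudinal, 2 welds).
R_nwt = 0.6 × 620 × 2.828 × 115 × 10⁻³ = 121 kN (transverse, base value).
(i) R_nwl + R_nwt = 647 kN; (ii) 0.85 R_nwl + 1.5 R_nwt = 628.6 kN.
R_n = max = 647 kN [governs: (i)]; φR_n = 485.2 kN.

φR_n ≈ 485 kN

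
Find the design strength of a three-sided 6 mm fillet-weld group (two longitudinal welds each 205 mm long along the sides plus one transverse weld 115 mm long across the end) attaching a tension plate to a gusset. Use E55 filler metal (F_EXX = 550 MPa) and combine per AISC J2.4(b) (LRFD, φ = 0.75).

φR_n ≈ 551 kN

t_e = 0.707 × 6 = 4.242 mm.
R_nwl = 0.6 × 550 × 4.242 × 410 × 10⁻³ = 573.9 kN (longitudinal, 2 welds).
R_nwt = 0.6 × 550 × 4.242 × 115 × 10⁻³ = 161 kN (transverse, base value).
(i) R_nwl + R_nwt = 734.9 kN; (ii) 0.85 R_nwl + 1.5 R_nwt = 729.3 kN.
R_n = max = 734.9 kN [governs: (i)]; φR_n = 551.2 kN.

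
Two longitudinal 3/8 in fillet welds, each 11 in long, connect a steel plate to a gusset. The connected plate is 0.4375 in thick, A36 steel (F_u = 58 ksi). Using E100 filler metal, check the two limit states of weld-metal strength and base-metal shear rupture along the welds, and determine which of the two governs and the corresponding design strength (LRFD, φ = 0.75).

E100XX → F_EXX = 100 ksi.
t_e = 0.707 × 0.375 = 0.2651 in; L = 22 in.
Weld metal: φR_n = 0.75 × 0.6 × 100 × 0.2651 × 22 = 262.5 kip.
Base metal (shear rupture): φR_n = 0.75 × 0.6 × 58 × 0.4375 × 22 = 251.2 kip.
Governing: base-metal shear rupture.

φR_n ≈ 251 kip (base-metal shear rupture governs)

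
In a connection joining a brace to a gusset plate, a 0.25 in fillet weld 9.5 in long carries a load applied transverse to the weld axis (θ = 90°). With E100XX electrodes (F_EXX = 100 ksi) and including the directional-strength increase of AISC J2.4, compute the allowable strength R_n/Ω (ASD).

R_n/Ω ≈ 75.6 kip

t_e = 0.707 × 0.25 = 0.1767 in; A_we = 0.1767 × 9.5 = 1.679 in².
Directional factor: 1.0 + 0.5 sin^1.5(90°) = 1.5.
F_nw = 0.6 × 100 × 1.5 = 90 ksi.
R_n/Ω = (90 × 1.679) / 2.0 = 75.56 kip.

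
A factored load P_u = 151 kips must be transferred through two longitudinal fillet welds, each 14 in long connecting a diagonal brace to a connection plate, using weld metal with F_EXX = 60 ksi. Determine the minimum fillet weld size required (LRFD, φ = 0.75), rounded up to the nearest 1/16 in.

w = 5/16 in

Total weld length L = 28 in.
Required throat t_e = P_u / (φ × 0.6 F_EXX × L) = 151 / (0.75 × 0.6 × 60 × 28) = 0.1997 in.
Required leg w = t_e / 0.707 = 0.2825 in → use 5/16 in.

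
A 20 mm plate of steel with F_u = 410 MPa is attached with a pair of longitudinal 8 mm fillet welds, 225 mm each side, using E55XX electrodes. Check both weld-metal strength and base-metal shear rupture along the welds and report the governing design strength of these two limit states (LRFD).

E55XX → F_EXX = 550 MPa.
t_e = 0.707 × 8 = 5.656 mm; L = 450 mm.
Weld metal: φR_n = 0.75 × 0.6 × 550 × 5.656 × 450 × 10⁻³ = 629.9 kN.
Base metal (shear rupture): φR_n = 0.75 × 0.6 × 410 × 20 × 450 × 10⁻³ = 1660 kN.
Governing: weld metal.

φR_n ≈ 630 kN (weld metal governs)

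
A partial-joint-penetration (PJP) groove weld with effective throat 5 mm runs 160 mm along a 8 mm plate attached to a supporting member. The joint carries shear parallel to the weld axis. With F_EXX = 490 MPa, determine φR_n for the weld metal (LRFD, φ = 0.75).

Effective throat (given) t_e = 5 mm.
A_we = 5 × 160 = 800 mm².
F_nw = 0.6 F_EXX = 294 MPa.
φR_n = 0.75 × 294 × 800 × 10⁻³ = 176.4 kN.

φR_n ≈ 176 kN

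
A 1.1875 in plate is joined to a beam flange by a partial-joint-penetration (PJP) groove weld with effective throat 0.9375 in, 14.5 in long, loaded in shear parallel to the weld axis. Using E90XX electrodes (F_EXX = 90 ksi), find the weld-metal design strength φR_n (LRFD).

φR_n ≈ 551 kip

Effective throat (given) t_e = 0.9375 in.
A_we = 0.9375 × 14.5 = 13.59 in².
F_nw = 0.6 F_EXX = 54 ksi.
φR_n = 0.75 × 54 × 13.59 = 550.5 kip.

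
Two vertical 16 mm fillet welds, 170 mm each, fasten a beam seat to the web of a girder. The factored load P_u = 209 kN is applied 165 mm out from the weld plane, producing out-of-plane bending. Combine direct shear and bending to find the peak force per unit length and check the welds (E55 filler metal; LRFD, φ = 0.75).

f_max ≈ 3630 N/mm; NOT adequate

E55XX → F_EXX = 550 MPa.
L_w = 2 × 170 = 340 mm; section modulus (unit throat) S = 2 × L²/6 = 9633 mm².
Direct shear f_v = P/L_w = 209×10³/340 = 614.7 N/mm.
Moment M = P × e = 209×10³ × 165 = 34485000 N·mm; bending f_b = M/S = 3580 N/mm.
f_max = √(f_v² + f_b²) = √(614.7² + 3580²) = 3632 N/mm.
φr_n = 0.75 × 0.6 × 550 × (0.707 × 16) = 2800 N/mm → NOT adequate.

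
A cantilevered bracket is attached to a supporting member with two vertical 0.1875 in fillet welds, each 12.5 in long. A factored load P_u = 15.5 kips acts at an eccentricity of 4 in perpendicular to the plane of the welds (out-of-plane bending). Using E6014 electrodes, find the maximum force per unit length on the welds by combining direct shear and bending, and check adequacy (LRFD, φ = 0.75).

f_max ≈ 1.34 kip/in; adequate

E60XX → F_EXX = 60 ksi.
L_w = 2 × 12.5 = 25 in; section modulus (unit throat) S = 2 × L²/6 = 52.08 in².
Direct shear f_v = P/L_w = 15.5/25 = 0.62 kip/in.
Moment M = P × e = 15.5 × 4 = 62 kip·in; bending f_b = M/S = 1.19 kip/in.
f_max = √(f_v² + f_b²) = √(0.62² + 1.19²) = 1.342 kip/in.
φr_n = 0.75 × 0.6 × 60 × (0.707 × 0.1875) = 3.579 kip/in → adequate.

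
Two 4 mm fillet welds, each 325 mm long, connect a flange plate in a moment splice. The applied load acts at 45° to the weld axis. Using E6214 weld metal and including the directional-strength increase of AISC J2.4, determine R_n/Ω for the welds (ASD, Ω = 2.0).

E62XX → F_EXX = 620 MPa.
t_e = 0.707 × 4 = 2.828 mm; A_we = 2.828 × 650 = 1838 mm².
Directional factor: 1.0 + 0.5 sin^1.5(45°) = 1.297.
F_nw = 0.6 × 620 × 1.297 = 482.6 MPa.
R_n/Ω = (482.6 × 1838) / 2.0 × 10⁻³ = 443.6 kN.

R_n/Ω ≈ 444 kN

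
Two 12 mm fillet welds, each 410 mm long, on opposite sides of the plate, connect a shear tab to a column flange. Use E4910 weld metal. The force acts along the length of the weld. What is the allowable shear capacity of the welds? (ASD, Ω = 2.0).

R_n/Ω ≈ 1020 kN

E49XX → F_EXX = 490 MPa.
Effective throat t_e = 0.707 × 12 = 8.484 mm.
Total length L = 820 mm; A_we = 8.484 × 820 = 6957 mm².
F_nw = 0.6 F_EXX = 0.6 × 490 = 294 MPa.
R_n = 294 × 6957 × 10⁻³ = 2045 kN; R_n/Ω = 2045/2.0 = 1023 kN.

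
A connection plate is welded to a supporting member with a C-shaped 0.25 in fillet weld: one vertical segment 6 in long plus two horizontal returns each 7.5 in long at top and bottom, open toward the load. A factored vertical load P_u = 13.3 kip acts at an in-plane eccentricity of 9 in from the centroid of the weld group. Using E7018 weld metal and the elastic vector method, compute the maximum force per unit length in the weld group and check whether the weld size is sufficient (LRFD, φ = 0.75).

E70XX → F_EXX = 70 ksi.
Total weld length L_w = 21 in. Treat welds as unit-width lines.
Centroid: x̄ = 2×7.5×3.75 / 21 = 2.679 in from the vertical weld.
Polar moment about centroid: J = I_x + I_y = [6³/12 + 2×7.5×3²] + [6×2.679² + 2(7.5³/12 + 7.5×1.071²)] = 283.6 in³.
Direct shear f_v = P/L_w = 13.3 / 21 = 0.6333 kip/in (vertical).
Torsion M = P·e = 13.3 × 9 = 119.7 kip·in.
Critical point at (x, y) = (4.821, 3) from centroid. f_tx = M·y/J = 1.266 kip/in; f_ty = M·x/J = 2.035 kip/in.
Resultant f_max = √[f_tx² + (f_v + f_ty)²] = √[1.266² + (0.6333 + 2.035)²] = 2.954 kip/in.
Capacity per unit length: φr_n = 0.75 × 0.6 × 70 × (0.707 × 0.25) = 5.568 kip/in.
2.954 ≤ 5.568 → adequate.

f_max ≈ 2.95 kip/in; adequate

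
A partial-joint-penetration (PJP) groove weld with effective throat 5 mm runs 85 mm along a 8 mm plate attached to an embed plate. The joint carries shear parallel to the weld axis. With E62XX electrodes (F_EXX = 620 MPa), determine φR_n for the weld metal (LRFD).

φR_n ≈ 119 kN

Effective throat (given) t_e = 5 mm.
A_we = 5 × 85 = 425 mm².
F_nw = 0.6 F_EXX = 372 MPa.
φR_n = 0.75 × 372 × 425 × 10⁻³ = 118.6 kN.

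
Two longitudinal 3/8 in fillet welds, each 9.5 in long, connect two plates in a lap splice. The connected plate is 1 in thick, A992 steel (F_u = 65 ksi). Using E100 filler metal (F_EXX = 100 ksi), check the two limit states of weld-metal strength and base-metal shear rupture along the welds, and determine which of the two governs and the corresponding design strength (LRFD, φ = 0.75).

φR_n ≈ 227 kips (weld metal governs)

t_e = 0.707 × 0.375 = 0.2651 in; L = 19 in.
Weld metal: φR_n = 0.75 × 0.6 × 100 × 0.2651 × 19 = 226.7 kips.
Base metal (shear rupture): φR_n = 0.75 × 0.6 × 65 × 1 × 19 = 555.8 kips.
Governing: weld metal.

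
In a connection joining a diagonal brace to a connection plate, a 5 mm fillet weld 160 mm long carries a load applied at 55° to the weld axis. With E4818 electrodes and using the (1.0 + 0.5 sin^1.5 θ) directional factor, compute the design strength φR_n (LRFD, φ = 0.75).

E48XX → F_EXX = 480 MPa.
t_e = 0.707 × 5 = 3.535 mm; A_we = 3.535 × 160 = 565.6 mm².
Directional factor: 1.0 + 0.5 sin^1.5(55°) = 1.371.
F_nw = 0.6 × 480 × 1.371 = 394.8 MPa.
φR_n = 0.75 × 394.8 × 565.6 × 10⁻³ = 167.5 kN.

φR_n ≈ 167 kN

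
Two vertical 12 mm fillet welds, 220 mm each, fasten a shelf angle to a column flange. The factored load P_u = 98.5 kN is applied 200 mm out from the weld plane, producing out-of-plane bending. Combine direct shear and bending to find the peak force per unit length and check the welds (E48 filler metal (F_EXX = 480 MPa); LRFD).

f_max ≈ 1240 N/mm; adequate

L_w = 2 × 220 = 440 mm; section modulus (unit throat) S = 2 × L²/6 = 16130 mm².
Direct shear f_v = P/L_w = 98.5×10³/440 = 223.9 N/mm.
Moment M = P × e = 98.5×10³ × 200 = 19700000 N·mm; bending f_b = M/S = 1221 N/mm.
f_max = √(f_v² + f_b²) = √(223.9² + 1221²) = 1241 N/mm.
φr_n = 0.75 × 0.6 × 480 × (0.707 × 12) = 1833 N/mm → adequate.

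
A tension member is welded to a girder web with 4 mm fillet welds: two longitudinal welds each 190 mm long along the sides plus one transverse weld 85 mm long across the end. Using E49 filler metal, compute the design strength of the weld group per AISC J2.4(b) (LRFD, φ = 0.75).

E49XX → F_EXX = 490 MPa.
t_e = 0.707 × 4 = 2.828 mm.
R_nwl = 0.6 × 490 × 2.828 × 380 × 10⁻³ = 315.9 kN (longitudinal, 2 welds).
R_nwt = 0.6 × 490 × 2.828 × 85 × 10⁻³ = 70.67 kN (transverse, base value).
(i) R_nwl + R_nwt = 386.6 kN; (ii) 0.85 R_nwl + 1.5 R_nwt = 374.6 kN.
R_n = max = 386.6 kN [governs: (i)]; φR_n = 290 kN.

φR_n ≈ 290 kN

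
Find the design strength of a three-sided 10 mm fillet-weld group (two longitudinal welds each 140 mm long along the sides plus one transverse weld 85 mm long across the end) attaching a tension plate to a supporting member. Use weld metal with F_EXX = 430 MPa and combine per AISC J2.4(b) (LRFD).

t_e = 0.707 × 10 = 7.07 mm.
R_nwl = 0.6 × 430 × 7.07 × 280 × 10⁻³ = 510.7 kN (longitudinal, 2 welds).
R_nwt = 0.6 × 430 × 7.07 × 85 × 10⁻³ = 155 kN (transverse, base value).
(i) R_nwl + R_nwt = 665.8 kN; (ii) 0.85 R_nwl + 1.5 R_nwt = 666.7 kN.
R_n = max = 666.7 kN [governs: (ii)]; φR_n = 500 kN.

φR_n ≈ 500 kN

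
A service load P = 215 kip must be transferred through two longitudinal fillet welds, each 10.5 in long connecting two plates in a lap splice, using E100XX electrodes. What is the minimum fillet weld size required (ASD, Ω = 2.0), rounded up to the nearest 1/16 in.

w = 1/2 in

E100XX → F_EXX = 100 ksi.
Total weld length L = 21 in.
Required throat t_e = P × Ω / (0.6 F_EXX × L) = 215 × 2.0 / (0.6 × 100 × 21) = 0.3413 in.
Required leg w = t_e / 0.707 = 0.4827 in → use 1/2 in.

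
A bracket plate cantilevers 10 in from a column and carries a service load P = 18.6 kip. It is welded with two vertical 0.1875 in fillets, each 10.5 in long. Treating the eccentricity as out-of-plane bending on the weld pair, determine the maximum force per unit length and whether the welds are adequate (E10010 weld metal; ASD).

E100XX → F_EXX = 100 ksi.
L_w = 2 × 10.5 = 21 in; section modulus (unit throat) S = 2 × L²/6 = 36.75 in².
Direct shear f_v = P/L_w = 18.6/21 = 0.8857 kip/in.
Moment M = P × e = 18.6 × 10 = 186 kip·in; bending f_b = M/S = 5.061 kip/in.
f_max = √(f_v² + f_b²) = √(0.8857² + 5.061²) = 5.138 kip/in.
r_n/Ω = (1/2.0) × 0.6 × 100 × (0.707 × 0.1875) = 3.977 kip/in → NOT adequate.

f_max ≈ 5.14 kip/in; NOT adequate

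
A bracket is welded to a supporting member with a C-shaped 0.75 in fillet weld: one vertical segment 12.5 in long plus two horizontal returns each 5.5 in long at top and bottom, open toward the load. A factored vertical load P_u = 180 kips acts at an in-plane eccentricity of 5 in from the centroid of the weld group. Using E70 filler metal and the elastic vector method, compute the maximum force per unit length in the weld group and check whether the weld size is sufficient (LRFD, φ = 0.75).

E70XX → F_EXX = 70 ksi.
Total weld length L_w = 23.5 in. Treat welds as unit-width lines.
Centroid: x̄ = 2×5.5×2.75 / 23.5 = 1.287 in from the vertical weld.
Polar moment about centroid: J = I_x + I_y = [12.5³/12 + 2×5.5×6.25²] + [12.5×1.287² + 2(5.5³/12 + 5.5×1.463²)] = 664.4 in³.
Direct shear f_v = P/L_w = 180 / 23.5 = 7.66 kip/in (vertical).
Torsion M = P·e = 180 × 5 = 900 kip·in.
Critical point at (x, y) = (4.213, 6.25) from centroid. f_tx = M·y/J = 8.466 kip/in; f_ty = M·x/J = 5.706 kip/in.
Resultant f_max = √[f_tx² + (f_v + f_ty)²] = √[8.466² + (7.66 + 5.706)²] = 15.82 kip/in.
Capacity per unit length: φr_n = 0.75 × 0.6 × 70 × (0.707 × 0.75) = 16.7 kip/in.
15.82 ≤ 16.7 → adequate.

f_max ≈ 15.8 kip/in; adequate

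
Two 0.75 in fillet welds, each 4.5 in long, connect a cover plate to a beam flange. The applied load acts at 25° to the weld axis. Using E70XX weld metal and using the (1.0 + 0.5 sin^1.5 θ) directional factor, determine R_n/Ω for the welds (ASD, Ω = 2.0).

E70XX → F_EXX = 70 ksi.
t_e = 0.707 × 0.75 = 0.5302 in; A_we = 0.5302 × 9 = 4.772 in².
Directional factor: 1.0 + 0.5 sin^1.5(25°) = 1.137.
F_nw = 0.6 × 70 × 1.137 = 47.77 ksi.
R_n/Ω = (47.77 × 4.772) / 2.0 = 114 kips.

R_n/Ω ≈ 114 kips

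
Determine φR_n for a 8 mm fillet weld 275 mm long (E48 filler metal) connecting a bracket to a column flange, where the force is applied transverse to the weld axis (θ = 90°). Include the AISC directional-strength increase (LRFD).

E48XX → F_EXX = 480 MPa.
t_e = 0.707 × 8 = 5.656 mm; A_we = 5.656 × 275 = 1555 mm².
Directional factor: 1.0 + 0.5 sin^1.5(90°) = 1.5.
F_nw = 0.6 × 480 × 1.5 = 432 MPa.
φR_n = 0.75 × 432 × 1555 × 10⁻³ = 503.9 kN.

φR_n ≈ 504 kN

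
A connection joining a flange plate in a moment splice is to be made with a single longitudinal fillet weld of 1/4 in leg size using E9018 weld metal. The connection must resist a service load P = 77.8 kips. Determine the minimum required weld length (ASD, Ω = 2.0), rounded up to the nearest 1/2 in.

L = 16.5 in

E90XX → F_EXX = 90 ksi.
Throat t_e = 0.707 × 0.25 = 0.1767 in.
r_n/Ω = (0.6 × 90 × 0.1767) / 2.0 = 4.772 kip/in.
L_req = P / (r_n/Ω) = 77.8 / 4.772 = 16.3 in total.
Round up → use L = 16.5 in.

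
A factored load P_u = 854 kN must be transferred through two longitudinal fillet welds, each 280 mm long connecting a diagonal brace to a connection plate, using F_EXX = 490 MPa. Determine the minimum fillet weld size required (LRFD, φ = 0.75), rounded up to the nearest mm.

w = 10 mm

Total weld length L = 560 mm.
Required throat t_e = P_u / (φ × 0.6 F_EXX × L) = 854 / (0.75 × 0.6 × 490 × 560 × 10⁻³) = 6.916 mm.
Required leg w = t_e / 0.707 = 9.782 mm → use 10 mm.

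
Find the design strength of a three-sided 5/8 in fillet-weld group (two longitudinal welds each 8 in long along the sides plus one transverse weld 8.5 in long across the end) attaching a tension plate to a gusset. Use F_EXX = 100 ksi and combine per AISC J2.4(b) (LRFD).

t_e = 0.707 × 0.625 = 0.4419 in.
R_nwl = 0.6 × 100 × 0.4419 × 16 = 424.2 kips (longitudinal, 2 welds).
R_nwt = 0.6 × 100 × 0.4419 × 8.5 = 225.4 kips (transverse, base value).
(i) R_nwl + R_nwt = 649.6 kips; (ii) 0.85 R_nwl + 1.5 R_nwt = 698.6 kips.
R_n = max = 698.6 kips [governs: (ii)]; φR_n = 524 kips.

φR_n ≈ 524 kips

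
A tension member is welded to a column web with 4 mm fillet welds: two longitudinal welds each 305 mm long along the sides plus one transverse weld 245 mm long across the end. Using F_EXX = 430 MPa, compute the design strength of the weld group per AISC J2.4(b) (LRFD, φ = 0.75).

t_e = 0.707 × 4 = 2.828 mm.
R_nwl = 0.6 × 430 × 2.828 × 610 × 10⁻³ = 445.1 kN (longitudinal, 2 welds).
R_nwt = 0.6 × 430 × 2.828 × 245 × 10⁻³ = 178.8 kN (transverse, base value).
(i) R_nwl + R_nwt = 623.8 kN; (ii) 0.85 R_nwl + 1.5 R_nwt = 646.4 kN.
R_n = max = 646.4 kN [governs: (ii)]; φR_n = 484.8 kN.

φR_n ≈ 485 kN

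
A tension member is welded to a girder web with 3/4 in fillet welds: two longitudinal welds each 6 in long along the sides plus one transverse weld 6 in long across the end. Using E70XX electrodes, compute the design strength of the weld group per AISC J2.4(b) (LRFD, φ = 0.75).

E70XX → F_EXX = 70 ksi.
t_e = 0.707 × 0.75 = 0.5302 in.
R_nwl = 0.6 × 70 × 0.5302 × 12 = 267.2 kip (longitudinal, 2 welds).
R_nwt = 0.6 × 70 × 0.5302 × 6 = 133.6 kip (transverse, base value).
(i) R_nwl + R_nwt = 400.9 kip; (ii) 0.85 R_nwl + 1.5 R_nwt = 427.6 kip.
R_n = max = 427.6 kip [governs: (ii)]; φR_n = 320.7 kip.

φR_n ≈ 321 kip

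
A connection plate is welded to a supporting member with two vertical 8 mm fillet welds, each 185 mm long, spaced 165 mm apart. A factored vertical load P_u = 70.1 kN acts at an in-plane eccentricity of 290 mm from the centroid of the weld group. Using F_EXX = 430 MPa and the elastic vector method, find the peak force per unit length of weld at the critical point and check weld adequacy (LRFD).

f_max ≈ 843 N/mm; adequate

Total weld length L_w = 370 mm. Treat welds as unit-width lines.
Polar moment about centroid: J = 2[d³/12 + d(b/2)²] = 2[185³/12 + 185×82.5²] = 3574000 mm³.
Direct shear f_v = P/L_w = 70.1×10³ / 370 = 189.5 N/mm (vertical).
Torsion M = P·e = 70.1×10³ × 290 = 20329000 N·mm.
Critical point at (x, y) = (82.5, 92.5) from centroid. f_tx = M·y/J = 526.2 N/mm; f_ty = M·x/J = 469.3 N/mm.
Resultant f_max = √[f_tx² + (f_v + f_ty)²] = √[526.2² + (189.5 + 469.3)²] = 843.1 N/mm.
Capacity per unit length: φr_n = 0.75 × 0.6 × 430 × (0.707 × 8) = 1094 N/mm.
843.1 ≤ 1094 → adequate.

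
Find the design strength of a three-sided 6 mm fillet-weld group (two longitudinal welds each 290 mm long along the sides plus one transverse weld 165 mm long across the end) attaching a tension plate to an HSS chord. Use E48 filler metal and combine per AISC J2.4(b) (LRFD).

φR_n ≈ 683 kN

E48XX → F_EXX = 480 MPa.
t_e = 0.707 × 6 = 4.242 mm.
R_nwl = 0.6 × 480 × 4.242 × 580 × 10⁻³ = 708.6 kN (longitudinal, 2 welds).
R_nwt = 0.6 × 480 × 4.242 × 165 × 10⁻³ = 201.6 kN (transverse, base value).
(i) R_nwl + R_nwt = 910.2 kN; (ii) 0.85 R_nwl + 1.5 R_nwt = 904.7 kN.
R_n = max = 910.2 kN [governs: (i)]; φR_n = 682.6 kN.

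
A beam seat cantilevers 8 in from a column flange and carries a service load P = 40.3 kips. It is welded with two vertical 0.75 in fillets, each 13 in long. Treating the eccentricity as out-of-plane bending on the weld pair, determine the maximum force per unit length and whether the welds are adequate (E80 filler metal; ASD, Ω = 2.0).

f_max ≈ 5.93 kip/in; adequate

E80XX → F_EXX = 80 ksi.
L_w = 2 × 13 = 26 in; section modulus (unit throat) S = 2 × L²/6 = 56.33 in².
Direct shear f_v = P/L_w = 40.3/26 = 1.55 kip/in.
Moment M = P × e = 40.3 × 8 = 322.4 kip·in; bending f_b = M/S = 5.723 kip/in.
f_max = √(f_v² + f_b²) = √(1.55² + 5.723²) = 5.929 kip/in.
r_n/Ω = (1/2.0) × 0.6 × 80 × (0.707 × 0.75) = 12.73 kip/in → adequate.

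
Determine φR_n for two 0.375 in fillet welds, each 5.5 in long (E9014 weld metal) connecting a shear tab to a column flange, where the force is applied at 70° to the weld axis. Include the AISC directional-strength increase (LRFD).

φR_n ≈ 172 kip

E90XX → F_EXX = 90 ksi.
t_e = 0.707 × 0.375 = 0.2651 in; A_we = 0.2651 × 11 = 2.916 in².
Directional factor: 1.0 + 0.5 sin^1.5(70°) = 1.455.
F_nw = 0.6 × 90 × 1.455 = 78.59 ksi.
φR_n = 0.75 × 78.59 × 2.916 = 171.9 kip.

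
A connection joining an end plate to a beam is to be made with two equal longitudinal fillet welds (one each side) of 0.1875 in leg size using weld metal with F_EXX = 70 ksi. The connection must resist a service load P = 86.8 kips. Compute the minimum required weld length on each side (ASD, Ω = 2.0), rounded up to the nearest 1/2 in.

L = 16 in on each side

Throat t_e = 0.707 × 0.1875 = 0.1326 in.
r_n/Ω = (0.6 × 70 × 0.1326) / 2.0 = 2.784 kip/in.
L_req = P / (r_n/Ω) = 86.8 / 2.784 = 31.18 in total.
Per side: 31.18 / 2 = 15.59 in.
Round up → use L = 16 in on each side.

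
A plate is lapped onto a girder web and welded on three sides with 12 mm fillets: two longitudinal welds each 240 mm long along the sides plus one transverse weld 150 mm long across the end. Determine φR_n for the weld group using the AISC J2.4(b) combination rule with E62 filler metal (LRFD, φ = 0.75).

φR_n ≈ 1500 kN

E62XX → F_EXX = 620 MPa.
t_e = 0.707 × 12 = 8.484 mm.
R_nwl = 0.6 × 620 × 8.484 × 480 × 10⁻³ = 1515 kN (longitudinal, 2 welds).
R_nwt = 0.6 × 620 × 8.484 × 150 × 10⁻³ = 473.4 kN (transverse, base value).
(i) R_nwl + R_nwt = 1988 kN; (ii) 0.85 R_nwl + 1.5 R_nwt = 1998 kN.
R_n = max = 1998 kN [governs: (ii)]; φR_n = 1498 kN.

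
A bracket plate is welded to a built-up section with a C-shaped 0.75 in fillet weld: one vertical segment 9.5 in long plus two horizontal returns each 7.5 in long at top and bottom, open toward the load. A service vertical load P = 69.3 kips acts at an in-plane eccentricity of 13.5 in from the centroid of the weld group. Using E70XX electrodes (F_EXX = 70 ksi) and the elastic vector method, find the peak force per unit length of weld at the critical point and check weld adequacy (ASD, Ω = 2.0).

Total weld length L_w = 24.5 in. Treat welds as unit-width lines.
Centroid: x̄ = 2×7.5×3.75 / 24.5 = 2.296 in from the vertical weld.
Polar moment about centroid: J = I_x + I_y = [9.5³/12 + 2×7.5×4.75²] + [9.5×2.296² + 2(7.5³/12 + 7.5×1.454²)] = 562 in³.
Direct shear f_v = P/L_w = 69.3 / 24.5 = 2.829 kip/in (vertical).
Torsion M = P·e = 69.3 × 13.5 = 935.55 kip·in.
Critical point at (x, y) = (5.204, 4.75) from centroid. f_tx = M·y/J = 7.907 kip/in; f_ty = M·x/J = 8.663 kip/in.
Resultant f_max = √[f_tx² + (f_v + f_ty)²] = √[7.907² + (2.829 + 8.663)²] = 13.95 kip/in.
Capacity per unit length: r_n/Ω = (1/2.0) × 0.6 × 70 × (0.707 × 0.75) = 11.14 kip/in.
13.95 > 11.14 → NOT adequate.

f_max ≈ 13.9 kip/in; NOT adequate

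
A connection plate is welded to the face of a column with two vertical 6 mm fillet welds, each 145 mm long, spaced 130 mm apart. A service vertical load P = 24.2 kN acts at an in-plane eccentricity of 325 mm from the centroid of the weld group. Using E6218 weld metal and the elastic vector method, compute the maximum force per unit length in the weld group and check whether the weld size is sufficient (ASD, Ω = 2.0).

E62XX → F_EXX = 620 MPa.
Total weld length L_w = 290 mm. Treat welds as unit-width lines.
Polar moment about centroid: J = 2[d³/12 + d(b/2)²] = 2[145³/12 + 145×65²] = 1733000 mm³.
Direct shear f_v = P/L_w = 24.2×10³ / 290 = 83.45 N/mm (vertical).
Torsion M = P·e = 24.2×10³ × 325 = 7865000 N·mm.
Critical point at (x, y) = (65, 72.5) from centroid. f_tx = M·y/J = 329 N/mm; f_ty = M·x/J = 294.9 N/mm.
Resultant f_max = √[f_tx² + (f_v + f_ty)²] = √[329² + (83.45 + 294.9)²] = 501.4 N/mm.
Capacity per unit length: r_n/Ω = (1/2.0) × 0.6 × 620 × (0.707 × 6) = 789 N/mm.
501.4 ≤ 789 → adequate.

f_max ≈ 501 N/mm; adequate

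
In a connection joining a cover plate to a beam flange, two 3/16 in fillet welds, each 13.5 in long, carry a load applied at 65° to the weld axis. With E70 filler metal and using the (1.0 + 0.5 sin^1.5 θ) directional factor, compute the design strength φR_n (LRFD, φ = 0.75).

E70XX → F_EXX = 70 ksi.
t_e = 0.707 × 0.1875 = 0.1326 in; A_we = 0.1326 × 27 = 3.579 in².
Directional factor: 1.0 + 0.5 sin^1.5(65°) = 1.431.
F_nw = 0.6 × 70 × 1.431 = 60.12 ksi.
φR_n = 0.75 × 60.12 × 3.579 = 161.4 kips.

φR_n ≈ 161 kips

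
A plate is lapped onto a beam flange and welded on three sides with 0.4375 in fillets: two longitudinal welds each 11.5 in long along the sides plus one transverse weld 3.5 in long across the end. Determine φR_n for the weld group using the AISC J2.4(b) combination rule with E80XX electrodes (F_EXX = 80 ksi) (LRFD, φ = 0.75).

t_e = 0.707 × 0.4375 = 0.3093 in.
R_nwl = 0.6 × 80 × 0.3093 × 23 = 341.5 kip (longitudinal, 2 welds).
R_nwt = 0.6 × 80 × 0.3093 × 3.5 = 51.96 kip (transverse, base value).
(i) R_nwl + R_nwt = 393.4 kip; (ii) 0.85 R_nwl + 1.5 R_nwt = 368.2 kip.
R_n = max = 393.4 kip [governs: (i)]; φR_n = 295.1 kip.

φR_n ≈ 295 kip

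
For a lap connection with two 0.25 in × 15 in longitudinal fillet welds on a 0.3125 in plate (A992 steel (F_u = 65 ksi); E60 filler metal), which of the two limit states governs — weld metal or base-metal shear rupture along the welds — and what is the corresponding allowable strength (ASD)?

R_n/Ω ≈ 95.4 kips (weld metal governs)

E60XX → F_EXX = 60 ksi.
t_e = 0.707 × 0.25 = 0.1767 in; L = 30 in.
Weld metal: R_n/Ω = (1/2.0) × 0.6 × 60 × 0.1767 × 30 = 95.44 kips.
Base metal (shear rupture): R_n/Ω = (1/2.0) × 0.6 × 65 × 0.3125 × 30 = 182.8 kips.
Governing: weld metal.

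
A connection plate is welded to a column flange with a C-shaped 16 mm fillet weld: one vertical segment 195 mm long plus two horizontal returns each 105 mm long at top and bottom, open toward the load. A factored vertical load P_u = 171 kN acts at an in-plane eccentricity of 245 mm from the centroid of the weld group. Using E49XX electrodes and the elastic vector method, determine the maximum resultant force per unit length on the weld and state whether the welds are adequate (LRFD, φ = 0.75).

E49XX → F_EXX = 490 MPa.
Total weld length L_w = 405 mm. Treat welds as unit-width lines.
Centroid: x̄ = 2×105×52.5 / 405 = 27.22 mm from the vertical weld.
Polar moment about centroid: J = I_x + I_y = [195³/12 + 2×105×97.5²] + [195×27.22² + 2(105³/12 + 105×25.28²)] = 3086000 mm³.
Direct shear f_v = P/L_w = 171×10³ / 405 = 422.2 N/mm (vertical).
Torsion M = P·e = 171×10³ × 245 = 41895000 N·mm.
Critical point at (x, y) = (77.78, 97.5) from centroid. f_tx = M·y/J = 1324 N/mm; f_ty = M·x/J = 1056 N/mm.
Resultant f_max = √[f_tx² + (f_v + f_ty)²] = √[1324² + (422.2 + 1056)²] = 1984 N/mm.
Capacity per unit length: φr_n = 0.75 × 0.6 × 490 × (0.707 × 16) = 2494 N/mm.
1984 ≤ 2494 → adequate.

f_max ≈ 1980 N/mm; adequate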